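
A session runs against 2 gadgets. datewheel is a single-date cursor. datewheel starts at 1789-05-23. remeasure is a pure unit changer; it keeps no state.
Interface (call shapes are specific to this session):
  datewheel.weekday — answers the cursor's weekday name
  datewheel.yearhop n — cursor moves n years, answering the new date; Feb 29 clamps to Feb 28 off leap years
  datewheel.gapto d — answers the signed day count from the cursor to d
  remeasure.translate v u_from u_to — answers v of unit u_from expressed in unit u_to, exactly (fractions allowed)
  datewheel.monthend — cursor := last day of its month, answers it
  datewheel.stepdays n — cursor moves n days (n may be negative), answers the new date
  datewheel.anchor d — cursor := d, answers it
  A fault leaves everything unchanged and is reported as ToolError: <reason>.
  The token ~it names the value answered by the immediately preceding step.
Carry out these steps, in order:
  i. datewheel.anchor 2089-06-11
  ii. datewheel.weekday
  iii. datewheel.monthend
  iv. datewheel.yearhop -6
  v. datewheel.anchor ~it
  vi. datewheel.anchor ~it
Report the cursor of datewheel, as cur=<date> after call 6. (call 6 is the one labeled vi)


Answer: cur=2083-06-30

Derivation:
==> datewheel.anchor(2089-06-11)
<== 2089-06-11
==> datewheel.weekday()
<== Saturday
==> datewheel.monthend()
<== 2089-06-30
==> datewheel.yearhop(-6)
<== 2083-06-30
==> datewheel.anchor(~it)
<== 2083-06-30
==> datewheel.anchor(~it)
<== 2083-06-30


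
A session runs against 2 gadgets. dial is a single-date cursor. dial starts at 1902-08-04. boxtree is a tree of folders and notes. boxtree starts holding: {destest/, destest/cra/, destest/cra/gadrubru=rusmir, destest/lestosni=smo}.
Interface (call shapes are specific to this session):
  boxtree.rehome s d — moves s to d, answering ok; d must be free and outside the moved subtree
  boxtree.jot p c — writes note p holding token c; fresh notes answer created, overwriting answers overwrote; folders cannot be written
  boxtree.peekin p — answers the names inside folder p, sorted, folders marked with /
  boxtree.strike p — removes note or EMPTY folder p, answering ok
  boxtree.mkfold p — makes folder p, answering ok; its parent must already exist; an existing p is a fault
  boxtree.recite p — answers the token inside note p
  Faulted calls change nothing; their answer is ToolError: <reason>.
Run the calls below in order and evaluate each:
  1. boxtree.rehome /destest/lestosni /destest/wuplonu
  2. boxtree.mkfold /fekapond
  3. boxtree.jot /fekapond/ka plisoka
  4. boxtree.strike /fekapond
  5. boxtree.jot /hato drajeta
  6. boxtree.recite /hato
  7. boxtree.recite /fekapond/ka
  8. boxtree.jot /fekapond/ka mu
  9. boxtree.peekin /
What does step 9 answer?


Answer: [destest/, fekapond/, hato]

Derivation:
Step: boxtree.rehome[s: /destest/lestosni; d: /destest/wuplonu]
Result: ok
Step: boxtree.mkfold[p: /fekapond]
Result: ok
Step: boxtree.jot[p: /fekapond/ka; c: plisoka]
Result: created
Step: boxtree.strike[p: /fekapond]
Result: ToolError: not empty
Step: boxtree.jot[p: /hato; c: drajeta]
Result: created
Step: boxtree.recite[p: /hato]
Result: drajeta
Step: boxtree.recite[p: /fekapond/ka]
Result: plisoka
Step: boxtree.jot[p: /fekapond/ka; c: mu]
Result: overwrote
Step: boxtree.peekin[p: /]
Result: [destest/, fekapond/, hato]


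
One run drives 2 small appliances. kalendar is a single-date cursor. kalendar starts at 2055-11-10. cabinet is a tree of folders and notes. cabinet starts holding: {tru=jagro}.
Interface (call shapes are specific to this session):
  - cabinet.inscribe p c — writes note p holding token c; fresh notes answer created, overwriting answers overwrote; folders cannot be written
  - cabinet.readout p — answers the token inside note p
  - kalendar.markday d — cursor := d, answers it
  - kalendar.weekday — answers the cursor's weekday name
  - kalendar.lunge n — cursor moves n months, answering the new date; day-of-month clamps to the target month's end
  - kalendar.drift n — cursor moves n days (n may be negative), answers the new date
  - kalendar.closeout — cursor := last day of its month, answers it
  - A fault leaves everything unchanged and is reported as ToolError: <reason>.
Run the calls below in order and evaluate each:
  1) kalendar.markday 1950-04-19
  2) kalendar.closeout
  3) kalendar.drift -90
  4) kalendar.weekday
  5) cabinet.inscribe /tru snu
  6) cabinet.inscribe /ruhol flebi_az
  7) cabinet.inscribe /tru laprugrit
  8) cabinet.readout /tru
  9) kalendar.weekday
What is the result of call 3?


Now I run markday using d=1950-04-19, and observe 1950-04-19.
Next I call closeout, → 1950-04-30.
Using drift using n=-90, giving 1950-01-30.
I invoke weekday, — result: Monday.
Now I run inscribe using p=/tru, c=snu, which returns overwrote.
Next I call inscribe using p=/ruhol, c=flebi_az, and get created.
I call inscribe using p=/tru, c=laprugrit, giving overwrote.
I call readout using p=/tru, → laprugrit.
Then weekday, which returns Monday.

Answer: 1950-01-30


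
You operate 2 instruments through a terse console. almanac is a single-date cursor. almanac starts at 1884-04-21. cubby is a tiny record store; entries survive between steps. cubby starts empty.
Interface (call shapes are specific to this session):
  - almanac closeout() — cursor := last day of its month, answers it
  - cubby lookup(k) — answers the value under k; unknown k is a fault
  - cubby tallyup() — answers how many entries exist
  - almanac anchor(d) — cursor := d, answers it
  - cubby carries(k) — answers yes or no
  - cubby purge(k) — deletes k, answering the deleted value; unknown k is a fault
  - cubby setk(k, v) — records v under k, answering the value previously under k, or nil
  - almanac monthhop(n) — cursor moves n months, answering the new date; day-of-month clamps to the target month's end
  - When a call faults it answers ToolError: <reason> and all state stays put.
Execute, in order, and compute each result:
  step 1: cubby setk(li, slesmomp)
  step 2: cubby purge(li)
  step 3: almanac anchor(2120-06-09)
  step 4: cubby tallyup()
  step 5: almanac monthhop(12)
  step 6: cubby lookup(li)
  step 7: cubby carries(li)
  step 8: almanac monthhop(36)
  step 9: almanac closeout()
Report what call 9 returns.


~$ cubby setk k→li v→slesmomp
= nil
~$ cubby purge k→li
= slesmomp
~$ almanac anchor d→2120-06-09
= 2120-06-09
~$ cubby tallyup
= 0
~$ almanac monthhop n→12
= 2121-06-09
~$ cubby lookup k→li
= ToolError: no such key li
~$ cubby carries k→li
= no
~$ almanac monthhop n→36
= 2124-06-09
~$ almanac closeout
= 2124-06-30

Answer: 2124-06-30


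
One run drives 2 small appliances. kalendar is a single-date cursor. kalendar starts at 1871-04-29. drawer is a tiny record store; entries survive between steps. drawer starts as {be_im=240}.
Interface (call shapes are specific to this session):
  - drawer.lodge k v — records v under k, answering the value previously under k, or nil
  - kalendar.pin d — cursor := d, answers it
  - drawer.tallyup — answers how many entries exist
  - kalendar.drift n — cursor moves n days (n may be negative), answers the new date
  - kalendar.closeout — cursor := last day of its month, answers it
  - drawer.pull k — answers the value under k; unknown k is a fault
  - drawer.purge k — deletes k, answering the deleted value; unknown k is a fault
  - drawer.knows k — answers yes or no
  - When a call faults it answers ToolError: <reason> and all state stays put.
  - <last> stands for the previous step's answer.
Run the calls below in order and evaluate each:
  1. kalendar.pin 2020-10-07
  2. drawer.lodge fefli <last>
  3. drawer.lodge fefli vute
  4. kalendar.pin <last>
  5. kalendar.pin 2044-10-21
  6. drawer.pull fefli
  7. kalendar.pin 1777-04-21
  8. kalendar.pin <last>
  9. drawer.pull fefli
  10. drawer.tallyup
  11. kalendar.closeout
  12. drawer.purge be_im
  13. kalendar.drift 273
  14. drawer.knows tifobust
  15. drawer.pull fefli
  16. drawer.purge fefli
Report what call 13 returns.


Step: kalendar.pin[2020-10-07]
Result: 2020-10-07
Step: drawer.lodge[fefli; <last>]
Result: nil
Step: drawer.lodge[fefli; vute]
Result: 2020-10-07
Step: kalendar.pin[<last>]
Result: 2020-10-07
Step: kalendar.pin[2044-10-21]
Result: 2044-10-21
Step: drawer.pull[fefli]
Result: vute
Step: kalendar.pin[1777-04-21]
Result: 1777-04-21
Step: kalendar.pin[<last>]
Result: 1777-04-21
Step: drawer.pull[fefli]
Result: vute
Step: drawer.tallyup[]
Result: 2
Step: kalendar.closeout[]
Result: 1777-04-30
Step: drawer.purge[be_im]
Result: 240
Step: kalendar.drift[273]
Result: 1778-01-28
Step: drawer.knows[tifobust]
Result: no
Step: drawer.pull[fefli]
Result: vute
Step: drawer.purge[fefli]
Result: vute

Answer: 1778-01-28


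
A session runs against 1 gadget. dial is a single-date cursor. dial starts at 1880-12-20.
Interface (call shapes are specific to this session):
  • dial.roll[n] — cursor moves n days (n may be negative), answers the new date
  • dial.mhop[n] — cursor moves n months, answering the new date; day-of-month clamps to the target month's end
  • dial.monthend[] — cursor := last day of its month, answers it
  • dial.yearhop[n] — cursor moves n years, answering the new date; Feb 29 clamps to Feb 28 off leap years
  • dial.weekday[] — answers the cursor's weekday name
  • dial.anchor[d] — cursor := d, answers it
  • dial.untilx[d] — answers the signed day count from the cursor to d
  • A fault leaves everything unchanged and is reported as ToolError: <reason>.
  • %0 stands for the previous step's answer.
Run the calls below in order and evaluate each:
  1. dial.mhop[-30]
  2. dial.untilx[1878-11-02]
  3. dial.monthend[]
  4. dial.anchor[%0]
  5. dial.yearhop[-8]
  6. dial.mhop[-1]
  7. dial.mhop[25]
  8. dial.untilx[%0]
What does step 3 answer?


$ dial.mhop n→-30
  1878-06-20
$ dial.untilx d→1878-11-02
  135
$ dial.monthend
  1878-06-30
$ dial.anchor d→%0
  1878-06-30
$ dial.yearhop n→-8
  1870-06-30
$ dial.mhop n→-1
  1870-05-30
$ dial.mhop n→25
  1872-06-30
$ dial.untilx d→%0
  0

Answer: 1878-06-30


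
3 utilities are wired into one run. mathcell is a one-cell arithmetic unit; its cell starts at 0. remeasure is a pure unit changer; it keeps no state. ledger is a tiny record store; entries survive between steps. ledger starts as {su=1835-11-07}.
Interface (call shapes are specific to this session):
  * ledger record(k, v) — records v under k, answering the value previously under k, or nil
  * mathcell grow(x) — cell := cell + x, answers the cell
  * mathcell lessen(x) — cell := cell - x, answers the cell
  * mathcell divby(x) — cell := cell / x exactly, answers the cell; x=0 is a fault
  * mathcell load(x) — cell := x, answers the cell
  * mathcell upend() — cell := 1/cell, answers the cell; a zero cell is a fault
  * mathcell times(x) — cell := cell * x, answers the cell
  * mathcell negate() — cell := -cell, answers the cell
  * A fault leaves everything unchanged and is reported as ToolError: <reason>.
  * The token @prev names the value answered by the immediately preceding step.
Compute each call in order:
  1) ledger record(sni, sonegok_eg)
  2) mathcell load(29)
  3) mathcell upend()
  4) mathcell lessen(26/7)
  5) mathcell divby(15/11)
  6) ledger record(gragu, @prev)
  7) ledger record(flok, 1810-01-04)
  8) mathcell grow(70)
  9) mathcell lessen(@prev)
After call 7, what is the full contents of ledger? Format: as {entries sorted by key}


% ledger record(k: sni, v: sonegok_eg) ~> nil
% mathcell load(x: 29) ~> 29
% mathcell upend() ~> 1/29
% mathcell lessen(x: 26/7) ~> -747/203
% mathcell divby(x: 15/11) ~> -2739/1015
% ledger record(k: gragu, v: @prev) ~> nil
% ledger record(k: flok, v: 1810-01-04) ~> nil
% mathcell grow(x: 70) ~> 68311/1015
% mathcell lessen(x: @prev) ~> 0

Answer: {flok=1810-01-04, gragu=-2739/1015, sni=sonegok_eg, su=1835-11-07}


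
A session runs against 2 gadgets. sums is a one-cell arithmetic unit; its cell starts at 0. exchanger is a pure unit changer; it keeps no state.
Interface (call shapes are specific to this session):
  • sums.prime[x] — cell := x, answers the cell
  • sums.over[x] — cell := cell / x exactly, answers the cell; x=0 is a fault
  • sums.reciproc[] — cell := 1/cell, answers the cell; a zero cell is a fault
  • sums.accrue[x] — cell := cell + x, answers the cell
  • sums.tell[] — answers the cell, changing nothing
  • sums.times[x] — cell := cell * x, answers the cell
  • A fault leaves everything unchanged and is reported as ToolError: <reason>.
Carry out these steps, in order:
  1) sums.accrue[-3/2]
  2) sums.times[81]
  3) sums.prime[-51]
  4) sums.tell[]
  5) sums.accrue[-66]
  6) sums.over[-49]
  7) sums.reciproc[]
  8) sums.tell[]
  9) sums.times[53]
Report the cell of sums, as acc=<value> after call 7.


Answer: acc=49/117

Derivation:
Step: sums.accrue[x='-3/2']
Result: -3/2
Step: sums.times[x='81']
Result: -243/2
Step: sums.prime[x='-51']
Result: -51
Step: sums.tell[]
Result: -51
Step: sums.accrue[x='-66']
Result: -117
Step: sums.over[x='-49']
Result: 117/49
Step: sums.reciproc[]
Result: 49/117
Step: sums.tell[]
Result: 49/117
Step: sums.times[x='53']
Result: 2597/117


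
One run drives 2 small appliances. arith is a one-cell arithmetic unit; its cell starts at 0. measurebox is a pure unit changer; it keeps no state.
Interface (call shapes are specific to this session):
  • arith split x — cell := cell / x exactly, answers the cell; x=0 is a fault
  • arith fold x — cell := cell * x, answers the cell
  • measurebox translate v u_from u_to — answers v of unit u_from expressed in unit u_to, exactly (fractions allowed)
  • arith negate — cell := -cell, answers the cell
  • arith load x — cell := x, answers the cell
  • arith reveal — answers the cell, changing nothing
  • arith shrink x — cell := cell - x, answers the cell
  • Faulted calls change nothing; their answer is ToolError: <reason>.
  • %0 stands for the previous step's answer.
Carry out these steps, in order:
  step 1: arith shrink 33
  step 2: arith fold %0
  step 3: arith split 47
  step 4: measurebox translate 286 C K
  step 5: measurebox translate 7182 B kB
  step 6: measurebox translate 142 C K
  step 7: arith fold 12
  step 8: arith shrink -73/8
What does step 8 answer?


Answer: 107975/376

Derivation:
$ arith shrink x='33'
:: -33
$ arith fold x='%0'
:: 1089
$ arith split x='47'
:: 1089/47
$ measurebox translate v='286' u_from='C' u_to='K'
:: 11183/20
$ measurebox translate v='7182' u_from='B' u_to='kB'
:: 3591/500
$ measurebox translate v='142' u_from='C' u_to='K'
:: 8303/20
$ arith fold x='12'
:: 13068/47
$ arith shrink x='-73/8'
:: 107975/376


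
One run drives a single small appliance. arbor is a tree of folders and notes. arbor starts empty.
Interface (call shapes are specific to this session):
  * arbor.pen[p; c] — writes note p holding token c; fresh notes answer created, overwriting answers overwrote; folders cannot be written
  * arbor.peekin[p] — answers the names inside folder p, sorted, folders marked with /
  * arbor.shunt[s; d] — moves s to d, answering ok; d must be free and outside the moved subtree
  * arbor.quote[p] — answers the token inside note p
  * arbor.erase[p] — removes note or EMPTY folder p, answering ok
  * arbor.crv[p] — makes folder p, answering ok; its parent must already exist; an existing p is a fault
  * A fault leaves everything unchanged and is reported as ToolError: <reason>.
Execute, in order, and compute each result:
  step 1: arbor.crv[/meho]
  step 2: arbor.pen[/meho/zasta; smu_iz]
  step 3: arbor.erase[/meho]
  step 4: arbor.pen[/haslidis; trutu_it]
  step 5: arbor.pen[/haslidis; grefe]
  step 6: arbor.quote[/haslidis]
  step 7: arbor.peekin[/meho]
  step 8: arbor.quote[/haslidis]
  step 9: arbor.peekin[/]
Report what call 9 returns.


>>> arbor.crv p: /meho
  ok
>>> arbor.pen p: /meho/zasta c: smu_iz
  created
>>> arbor.erase p: /meho
  ToolError: not empty
>>> arbor.pen p: /haslidis c: trutu_it
  created
>>> arbor.pen p: /haslidis c: grefe
  overwrote
>>> arbor.quote p: /haslidis
  grefe
>>> arbor.peekin p: /meho
  [zasta]
>>> arbor.quote p: /haslidis
  grefe
>>> arbor.peekin p: /
  [haslidis, meho/]

Answer: [haslidis, meho/]


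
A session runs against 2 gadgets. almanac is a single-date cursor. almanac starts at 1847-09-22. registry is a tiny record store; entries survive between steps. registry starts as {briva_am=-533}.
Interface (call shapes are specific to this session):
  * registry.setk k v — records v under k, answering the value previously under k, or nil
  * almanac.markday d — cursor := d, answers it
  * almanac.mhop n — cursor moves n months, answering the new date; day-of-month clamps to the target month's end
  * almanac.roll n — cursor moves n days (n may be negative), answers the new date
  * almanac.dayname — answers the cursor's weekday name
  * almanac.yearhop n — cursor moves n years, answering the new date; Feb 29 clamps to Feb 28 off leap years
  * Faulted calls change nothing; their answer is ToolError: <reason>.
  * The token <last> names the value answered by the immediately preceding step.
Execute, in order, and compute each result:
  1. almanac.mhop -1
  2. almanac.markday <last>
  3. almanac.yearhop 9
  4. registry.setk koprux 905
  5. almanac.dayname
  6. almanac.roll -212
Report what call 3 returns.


// almanac.mhop(n='-1') -> 1847-08-22
// almanac.markday(d='<last>') -> 1847-08-22
// almanac.yearhop(n='9') -> 1856-08-22
// registry.setk(k='koprux', v='905') -> nil
// almanac.dayname() -> Friday
// almanac.roll(n='-212') -> 1856-01-23

Answer: 1856-08-22


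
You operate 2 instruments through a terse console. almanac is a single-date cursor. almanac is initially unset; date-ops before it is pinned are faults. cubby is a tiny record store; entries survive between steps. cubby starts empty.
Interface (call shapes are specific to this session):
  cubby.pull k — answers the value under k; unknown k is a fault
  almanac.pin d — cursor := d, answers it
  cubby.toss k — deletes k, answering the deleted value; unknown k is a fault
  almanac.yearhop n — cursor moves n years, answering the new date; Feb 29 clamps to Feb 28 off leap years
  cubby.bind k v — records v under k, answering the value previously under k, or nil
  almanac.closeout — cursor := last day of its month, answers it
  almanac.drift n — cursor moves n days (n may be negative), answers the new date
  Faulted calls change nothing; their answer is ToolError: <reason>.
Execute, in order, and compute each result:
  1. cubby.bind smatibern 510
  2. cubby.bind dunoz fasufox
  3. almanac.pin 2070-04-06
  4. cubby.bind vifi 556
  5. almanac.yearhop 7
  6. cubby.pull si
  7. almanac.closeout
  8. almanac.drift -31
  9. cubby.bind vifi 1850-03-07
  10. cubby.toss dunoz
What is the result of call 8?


Answer: 2077-03-30

Derivation:
==> cubby.bind(smatibern, 510)
<== nil
==> cubby.bind(dunoz, fasufox)
<== nil
==> almanac.pin(2070-04-06)
<== 2070-04-06
==> cubby.bind(vifi, 556)
<== nil
==> almanac.yearhop(7)
<== 2077-04-06
==> cubby.pull(si)
<== ToolError: no such key si
==> almanac.closeout()
<== 2077-04-30
==> almanac.drift(-31)
<== 2077-03-30
==> cubby.bind(vifi, 1850-03-07)
<== 556
==> cubby.toss(dunoz)
<== fasufox


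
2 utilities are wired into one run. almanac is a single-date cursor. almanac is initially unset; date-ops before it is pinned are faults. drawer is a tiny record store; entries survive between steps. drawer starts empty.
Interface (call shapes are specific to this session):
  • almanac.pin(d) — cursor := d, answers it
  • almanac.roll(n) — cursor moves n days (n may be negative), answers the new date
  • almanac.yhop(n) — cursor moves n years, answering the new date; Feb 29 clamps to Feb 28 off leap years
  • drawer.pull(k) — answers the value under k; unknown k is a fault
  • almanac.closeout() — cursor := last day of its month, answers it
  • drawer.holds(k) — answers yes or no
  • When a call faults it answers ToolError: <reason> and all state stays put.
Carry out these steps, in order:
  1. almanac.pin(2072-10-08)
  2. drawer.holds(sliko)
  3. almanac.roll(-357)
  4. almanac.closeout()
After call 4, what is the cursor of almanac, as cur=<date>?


-- almanac.pin(d=2072-10-08) => 2072-10-08
-- drawer.holds(k=sliko) => no
-- almanac.roll(n=-357) => 2071-10-17
-- almanac.closeout() => 2071-10-31

Answer: cur=2071-10-31


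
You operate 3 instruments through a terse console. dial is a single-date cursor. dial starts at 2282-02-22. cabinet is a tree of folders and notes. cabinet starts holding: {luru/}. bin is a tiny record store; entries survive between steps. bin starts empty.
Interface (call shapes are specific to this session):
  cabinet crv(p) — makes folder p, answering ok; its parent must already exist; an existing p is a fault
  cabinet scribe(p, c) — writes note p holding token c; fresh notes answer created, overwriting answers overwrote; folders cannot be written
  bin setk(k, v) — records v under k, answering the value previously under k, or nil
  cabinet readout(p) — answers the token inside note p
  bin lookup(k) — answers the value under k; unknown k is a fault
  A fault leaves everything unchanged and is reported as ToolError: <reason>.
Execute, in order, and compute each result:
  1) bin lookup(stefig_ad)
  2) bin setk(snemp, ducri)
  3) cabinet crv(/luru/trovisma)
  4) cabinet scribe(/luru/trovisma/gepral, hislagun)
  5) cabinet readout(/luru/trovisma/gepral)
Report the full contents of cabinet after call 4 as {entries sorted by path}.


Step: bin lookup[k='stefig_ad']
Result: ToolError: no such key stefig_ad
Step: bin setk[k='snemp'; v='ducri']
Result: nil
Step: cabinet crv[p='/luru/trovisma']
Result: ok
Step: cabinet scribe[p='/luru/trovisma/gepral'; c='hislagun']
Result: created
Step: cabinet readout[p='/luru/trovisma/gepral']
Result: hislagun

Answer: {luru/, luru/trovisma/, luru/trovisma/gepral=hislagun}


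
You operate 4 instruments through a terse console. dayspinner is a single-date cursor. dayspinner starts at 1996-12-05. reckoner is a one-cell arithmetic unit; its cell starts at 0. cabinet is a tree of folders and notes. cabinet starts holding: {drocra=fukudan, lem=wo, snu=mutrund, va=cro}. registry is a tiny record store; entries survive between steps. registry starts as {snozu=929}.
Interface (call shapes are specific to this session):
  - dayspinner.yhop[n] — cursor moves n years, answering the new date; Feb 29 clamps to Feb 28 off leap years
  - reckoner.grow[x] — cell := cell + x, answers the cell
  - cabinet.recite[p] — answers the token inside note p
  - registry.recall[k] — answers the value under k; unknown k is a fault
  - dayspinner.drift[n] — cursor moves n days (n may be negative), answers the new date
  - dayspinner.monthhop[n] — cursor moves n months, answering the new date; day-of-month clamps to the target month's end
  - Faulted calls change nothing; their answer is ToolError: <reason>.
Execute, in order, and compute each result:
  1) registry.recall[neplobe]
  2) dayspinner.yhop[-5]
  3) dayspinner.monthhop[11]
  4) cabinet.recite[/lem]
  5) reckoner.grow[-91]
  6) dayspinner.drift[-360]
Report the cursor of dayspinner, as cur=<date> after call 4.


Do: registry.recall[neplobe]
See: ToolError: no such key neplobe
Do: dayspinner.yhop[-5]
See: 1991-12-05
Do: dayspinner.monthhop[11]
See: 1992-11-05
Do: cabinet.recite[/lem]
See: wo
Do: reckoner.grow[-91]
See: -91
Do: dayspinner.drift[-360]
See: 1991-11-11

Answer: cur=1992-11-05


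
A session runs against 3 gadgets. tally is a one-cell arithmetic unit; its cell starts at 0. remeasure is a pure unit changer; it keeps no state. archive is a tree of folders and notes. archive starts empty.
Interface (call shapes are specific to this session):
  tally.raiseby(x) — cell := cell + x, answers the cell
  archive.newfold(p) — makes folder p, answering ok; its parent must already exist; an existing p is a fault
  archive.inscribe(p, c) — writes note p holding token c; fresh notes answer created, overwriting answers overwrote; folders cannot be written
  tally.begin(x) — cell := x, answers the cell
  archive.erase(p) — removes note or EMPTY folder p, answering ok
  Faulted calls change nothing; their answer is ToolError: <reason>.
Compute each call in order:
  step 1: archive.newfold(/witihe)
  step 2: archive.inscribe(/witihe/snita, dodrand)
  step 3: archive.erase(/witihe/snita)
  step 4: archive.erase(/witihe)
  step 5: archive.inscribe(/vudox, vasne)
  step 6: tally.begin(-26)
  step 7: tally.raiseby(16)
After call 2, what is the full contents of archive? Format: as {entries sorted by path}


Answer: {witihe/, witihe/snita=dodrand}

Derivation:
Using archive.newfold on p='/witihe', which returns ok.
I invoke archive.inscribe on p='/witihe/snita', c='dodrand', and observe created.
I invoke archive.erase on p='/witihe/snita', and observe ok.
I try archive.erase on p='/witihe', yielding ok.
Then archive.inscribe on p='/vudox', c='vasne', and get created.
Next I call tally.begin on x='-26', and get -26.
Now I run tally.raiseby on x='16', and see -10.


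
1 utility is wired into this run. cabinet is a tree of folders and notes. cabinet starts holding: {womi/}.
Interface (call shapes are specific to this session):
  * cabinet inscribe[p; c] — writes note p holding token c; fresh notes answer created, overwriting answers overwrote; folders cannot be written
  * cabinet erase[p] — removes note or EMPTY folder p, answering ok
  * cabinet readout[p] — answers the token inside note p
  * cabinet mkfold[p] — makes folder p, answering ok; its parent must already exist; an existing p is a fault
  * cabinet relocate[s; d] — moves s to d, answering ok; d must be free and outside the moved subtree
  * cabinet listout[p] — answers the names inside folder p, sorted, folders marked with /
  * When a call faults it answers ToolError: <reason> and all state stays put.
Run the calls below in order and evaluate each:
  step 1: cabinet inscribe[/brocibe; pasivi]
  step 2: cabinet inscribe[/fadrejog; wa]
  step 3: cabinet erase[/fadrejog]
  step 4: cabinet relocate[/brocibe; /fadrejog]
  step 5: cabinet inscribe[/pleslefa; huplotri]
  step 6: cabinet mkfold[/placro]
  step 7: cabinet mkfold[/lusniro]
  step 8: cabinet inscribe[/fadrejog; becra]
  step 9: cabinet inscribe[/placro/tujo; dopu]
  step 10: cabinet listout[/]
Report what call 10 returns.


==> cabinet inscribe(p: /brocibe, c: pasivi)
<== created
==> cabinet inscribe(p: /fadrejog, c: wa)
<== created
==> cabinet erase(p: /fadrejog)
<== ok
==> cabinet relocate(s: /brocibe, d: /fadrejog)
<== ok
==> cabinet inscribe(p: /pleslefa, c: huplotri)
<== created
==> cabinet mkfold(p: /placro)
<== ok
==> cabinet mkfold(p: /lusniro)
<== ok
==> cabinet inscribe(p: /fadrejog, c: becra)
<== overwrote
==> cabinet inscribe(p: /placro/tujo, c: dopu)
<== created
==> cabinet listout(p: /)
<== [fadrejog, lusniro/, placro/, pleslefa, womi/]

Answer: [fadrejog, lusniro/, placro/, pleslefa, womi/]


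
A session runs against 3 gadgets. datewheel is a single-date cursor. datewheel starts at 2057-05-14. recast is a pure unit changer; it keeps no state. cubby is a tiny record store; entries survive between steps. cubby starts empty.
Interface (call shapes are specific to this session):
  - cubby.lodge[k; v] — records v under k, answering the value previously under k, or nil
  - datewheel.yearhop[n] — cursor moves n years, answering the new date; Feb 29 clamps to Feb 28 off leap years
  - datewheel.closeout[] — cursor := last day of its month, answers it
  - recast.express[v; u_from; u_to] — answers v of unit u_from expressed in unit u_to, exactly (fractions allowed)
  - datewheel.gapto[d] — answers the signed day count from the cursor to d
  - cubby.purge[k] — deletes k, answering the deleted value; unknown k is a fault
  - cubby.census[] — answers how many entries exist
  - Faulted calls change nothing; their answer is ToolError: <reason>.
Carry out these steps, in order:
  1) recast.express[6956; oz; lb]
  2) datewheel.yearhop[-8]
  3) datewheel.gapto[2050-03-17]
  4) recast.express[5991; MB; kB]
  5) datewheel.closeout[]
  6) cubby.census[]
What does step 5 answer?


Step: express[v='6956'; u_from='oz'; u_to='lb']
Result: 1739/4
Step: yearhop[n='-8']
Result: 2049-05-14
Step: gapto[d='2050-03-17']
Result: 307
Step: express[v='5991'; u_from='MB'; u_to='kB']
Result: 5991000
Step: closeout[]
Result: 2049-05-31
Step: census[]
Result: 0

Answer: 2049-05-31


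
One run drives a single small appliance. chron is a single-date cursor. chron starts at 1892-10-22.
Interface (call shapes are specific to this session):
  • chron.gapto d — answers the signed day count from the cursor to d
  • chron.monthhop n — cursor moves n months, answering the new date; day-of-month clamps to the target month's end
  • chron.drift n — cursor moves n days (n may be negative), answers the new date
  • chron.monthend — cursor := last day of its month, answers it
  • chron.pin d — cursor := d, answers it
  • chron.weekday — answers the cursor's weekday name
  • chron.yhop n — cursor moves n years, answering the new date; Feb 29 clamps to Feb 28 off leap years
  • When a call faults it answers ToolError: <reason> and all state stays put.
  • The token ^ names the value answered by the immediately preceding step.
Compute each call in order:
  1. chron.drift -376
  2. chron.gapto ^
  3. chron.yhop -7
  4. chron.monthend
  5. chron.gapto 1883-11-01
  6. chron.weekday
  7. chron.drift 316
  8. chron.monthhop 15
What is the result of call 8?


% chron.drift(n: -376) => 1891-10-12
% chron.gapto(d: ^) => 0
% chron.yhop(n: -7) => 1884-10-12
% chron.monthend() => 1884-10-31
% chron.gapto(d: 1883-11-01) => -365
% chron.weekday() => Friday
% chron.drift(n: 316) => 1885-09-12
% chron.monthhop(n: 15) => 1886-12-12

Answer: 1886-12-12


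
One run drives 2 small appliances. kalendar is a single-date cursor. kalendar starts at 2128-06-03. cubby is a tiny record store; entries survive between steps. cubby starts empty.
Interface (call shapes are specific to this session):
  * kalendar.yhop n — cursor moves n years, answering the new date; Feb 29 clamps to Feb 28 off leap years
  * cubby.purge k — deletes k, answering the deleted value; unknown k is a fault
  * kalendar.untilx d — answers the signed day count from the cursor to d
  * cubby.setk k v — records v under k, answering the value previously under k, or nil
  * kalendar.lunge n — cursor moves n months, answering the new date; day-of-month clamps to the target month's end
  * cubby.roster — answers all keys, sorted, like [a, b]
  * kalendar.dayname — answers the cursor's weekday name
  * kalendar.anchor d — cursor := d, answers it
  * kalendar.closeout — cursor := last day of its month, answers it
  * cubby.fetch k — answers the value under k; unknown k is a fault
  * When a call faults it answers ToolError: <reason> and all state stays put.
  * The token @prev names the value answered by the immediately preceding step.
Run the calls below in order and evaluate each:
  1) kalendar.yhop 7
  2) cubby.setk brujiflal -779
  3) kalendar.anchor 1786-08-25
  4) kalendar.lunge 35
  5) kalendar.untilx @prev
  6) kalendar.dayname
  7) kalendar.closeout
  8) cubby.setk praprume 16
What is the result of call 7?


Answer: 1789-07-31

Derivation:
> yhop n='7'
:: 2135-06-03
> setk k='brujiflal' v='-779'
:: nil
> anchor d='1786-08-25'
:: 1786-08-25
> lunge n='35'
:: 1789-07-25
> untilx d='@prev'
:: 0
> dayname
:: Saturday
> closeout
:: 1789-07-31
> setk k='praprume' v='16'
:: nil


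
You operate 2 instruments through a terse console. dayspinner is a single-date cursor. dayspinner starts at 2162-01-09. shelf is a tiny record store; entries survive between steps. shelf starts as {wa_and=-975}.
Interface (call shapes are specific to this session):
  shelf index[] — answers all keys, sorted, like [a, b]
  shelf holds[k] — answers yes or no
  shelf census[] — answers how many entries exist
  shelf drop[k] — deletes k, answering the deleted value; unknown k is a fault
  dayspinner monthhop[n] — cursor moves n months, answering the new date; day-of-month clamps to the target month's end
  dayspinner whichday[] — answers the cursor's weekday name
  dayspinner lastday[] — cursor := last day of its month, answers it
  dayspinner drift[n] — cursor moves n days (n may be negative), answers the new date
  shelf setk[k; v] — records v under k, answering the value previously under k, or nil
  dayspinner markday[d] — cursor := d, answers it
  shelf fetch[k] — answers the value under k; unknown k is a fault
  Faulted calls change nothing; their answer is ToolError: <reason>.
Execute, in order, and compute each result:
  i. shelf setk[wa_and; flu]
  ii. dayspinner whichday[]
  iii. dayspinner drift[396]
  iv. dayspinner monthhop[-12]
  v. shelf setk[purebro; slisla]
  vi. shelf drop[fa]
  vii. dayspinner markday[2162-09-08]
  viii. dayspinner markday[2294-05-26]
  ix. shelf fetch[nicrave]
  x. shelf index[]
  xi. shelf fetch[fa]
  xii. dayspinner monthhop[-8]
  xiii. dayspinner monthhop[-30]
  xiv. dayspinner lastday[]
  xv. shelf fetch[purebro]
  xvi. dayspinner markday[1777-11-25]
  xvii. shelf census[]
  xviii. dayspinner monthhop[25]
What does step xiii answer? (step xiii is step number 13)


>>> shelf setk k=wa_and v=flu
  -975
>>> dayspinner whichday
  Saturday
>>> dayspinner drift n=396
  2163-02-09
>>> dayspinner monthhop n=-12
  2162-02-09
>>> shelf setk k=purebro v=slisla
  nil
>>> shelf drop k=fa
  ToolError: no such key fa
>>> dayspinner markday d=2162-09-08
  2162-09-08
>>> dayspinner markday d=2294-05-26
  2294-05-26
>>> shelf fetch k=nicrave
  ToolError: no such key nicrave
>>> shelf index
  [purebro, wa_and]
>>> shelf fetch k=fa
  ToolError: no such key fa
>>> dayspinner monthhop n=-8
  2293-09-26
>>> dayspinner monthhop n=-30
  2291-03-26
>>> dayspinner lastday
  2291-03-31
>>> shelf fetch k=purebro
  slisla
>>> dayspinner markday d=1777-11-25
  1777-11-25
>>> shelf census
  2
>>> dayspinner monthhop n=25
  1779-12-25

Answer: 2291-03-26


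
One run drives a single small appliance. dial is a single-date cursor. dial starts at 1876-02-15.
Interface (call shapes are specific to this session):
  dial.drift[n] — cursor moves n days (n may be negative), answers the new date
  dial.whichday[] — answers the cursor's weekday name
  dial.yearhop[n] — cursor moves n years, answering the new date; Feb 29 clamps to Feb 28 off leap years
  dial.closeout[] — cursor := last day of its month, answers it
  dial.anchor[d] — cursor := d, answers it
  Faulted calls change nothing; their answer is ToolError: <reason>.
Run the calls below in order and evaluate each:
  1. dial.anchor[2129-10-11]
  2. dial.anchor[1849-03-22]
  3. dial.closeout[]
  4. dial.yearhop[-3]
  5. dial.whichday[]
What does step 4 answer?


Answer: 1846-03-31

Derivation:
==> anchor(2129-10-11)
<== 2129-10-11
==> anchor(1849-03-22)
<== 1849-03-22
==> closeout()
<== 1849-03-31
==> yearhop(-3)
<== 1846-03-31
==> whichday()
<== Tuesday


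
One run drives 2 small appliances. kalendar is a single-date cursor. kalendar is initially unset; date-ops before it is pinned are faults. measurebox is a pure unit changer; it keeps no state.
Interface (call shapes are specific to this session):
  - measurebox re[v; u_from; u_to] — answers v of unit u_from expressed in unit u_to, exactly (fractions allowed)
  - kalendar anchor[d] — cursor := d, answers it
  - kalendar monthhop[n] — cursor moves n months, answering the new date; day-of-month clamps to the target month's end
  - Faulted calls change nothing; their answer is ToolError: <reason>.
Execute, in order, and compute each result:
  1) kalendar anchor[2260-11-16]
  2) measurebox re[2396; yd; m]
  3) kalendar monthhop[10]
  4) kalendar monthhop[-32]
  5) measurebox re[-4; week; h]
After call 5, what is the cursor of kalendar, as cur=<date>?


Answer: cur=2259-01-16

Derivation:
I use kalendar anchor passing d→2260-11-16, → 2260-11-16.
Calling measurebox re passing v→2396, u_from→yd, u_to→m, and see 1369314/625.
Then kalendar monthhop passing n→10, → 2261-09-16.
I use kalendar monthhop passing n→-32, and get 2259-01-16.
I use measurebox re passing v→-4, u_from→week, u_to→h, yielding -672.


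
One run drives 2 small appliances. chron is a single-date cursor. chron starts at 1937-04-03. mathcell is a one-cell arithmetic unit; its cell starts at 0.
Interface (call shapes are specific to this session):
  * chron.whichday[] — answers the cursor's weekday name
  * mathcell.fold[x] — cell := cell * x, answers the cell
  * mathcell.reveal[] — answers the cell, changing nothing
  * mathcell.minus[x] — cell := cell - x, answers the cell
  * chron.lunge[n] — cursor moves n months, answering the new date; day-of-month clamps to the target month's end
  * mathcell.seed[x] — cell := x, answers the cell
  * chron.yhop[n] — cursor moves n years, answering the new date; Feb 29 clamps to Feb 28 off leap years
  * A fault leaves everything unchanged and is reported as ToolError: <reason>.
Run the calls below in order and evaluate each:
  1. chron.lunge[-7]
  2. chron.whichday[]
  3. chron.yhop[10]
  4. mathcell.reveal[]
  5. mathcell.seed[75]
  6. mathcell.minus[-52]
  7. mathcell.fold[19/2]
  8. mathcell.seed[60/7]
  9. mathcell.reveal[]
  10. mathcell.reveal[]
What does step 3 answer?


Answer: 1946-09-03

Derivation:
[in] chron.lunge n=-7
[out] 1936-09-03
[in] chron.whichday
[out] Thursday
[in] chron.yhop n=10
[out] 1946-09-03
[in] mathcell.reveal
[out] 0
[in] mathcell.seed x=75
[out] 75
[in] mathcell.minus x=-52
[out] 127
[in] mathcell.fold x=19/2
[out] 2413/2
[in] mathcell.seed x=60/7
[out] 60/7
[in] mathcell.reveal
[out] 60/7
[in] mathcell.reveal
[out] 60/7


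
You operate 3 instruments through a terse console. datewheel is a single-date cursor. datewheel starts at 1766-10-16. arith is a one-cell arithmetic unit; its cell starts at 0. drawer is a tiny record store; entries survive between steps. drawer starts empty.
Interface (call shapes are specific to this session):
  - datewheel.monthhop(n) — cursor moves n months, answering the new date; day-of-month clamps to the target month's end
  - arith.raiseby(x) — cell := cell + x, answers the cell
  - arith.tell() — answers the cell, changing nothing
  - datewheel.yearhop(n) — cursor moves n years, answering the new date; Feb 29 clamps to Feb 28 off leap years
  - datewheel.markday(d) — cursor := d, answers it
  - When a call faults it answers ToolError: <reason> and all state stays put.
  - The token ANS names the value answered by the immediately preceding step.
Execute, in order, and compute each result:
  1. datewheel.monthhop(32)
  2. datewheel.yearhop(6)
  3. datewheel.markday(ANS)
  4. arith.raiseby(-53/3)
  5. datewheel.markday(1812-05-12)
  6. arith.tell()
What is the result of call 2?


Answer: 1775-06-16

Derivation:
Now I run datewheel.monthhop passing n=32, — result: 1769-06-16.
Invoking datewheel.yearhop passing n=6, and get 1775-06-16.
Next I call datewheel.markday passing d=ANS, giving 1775-06-16.
Now I run arith.raiseby passing x=-53/3, yielding -53/3.
Next I call datewheel.markday passing d=1812-05-12, and get 1812-05-12.
Calling arith.tell, and get -53/3.


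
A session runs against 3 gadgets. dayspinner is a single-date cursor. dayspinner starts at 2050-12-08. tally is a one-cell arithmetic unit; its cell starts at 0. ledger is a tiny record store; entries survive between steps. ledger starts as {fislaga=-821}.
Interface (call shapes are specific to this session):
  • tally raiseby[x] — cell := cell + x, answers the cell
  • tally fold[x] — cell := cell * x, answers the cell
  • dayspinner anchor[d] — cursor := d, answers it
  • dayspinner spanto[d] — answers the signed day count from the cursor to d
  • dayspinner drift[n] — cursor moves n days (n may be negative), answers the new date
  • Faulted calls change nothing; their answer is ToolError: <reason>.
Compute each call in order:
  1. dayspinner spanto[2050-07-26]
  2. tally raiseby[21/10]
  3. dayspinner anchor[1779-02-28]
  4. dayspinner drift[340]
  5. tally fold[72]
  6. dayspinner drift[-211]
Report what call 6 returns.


// 1. dayspinner spanto(d→2050-07-26) : -135
// 2. tally raiseby(x→21/10) : 21/10
// 3. dayspinner anchor(d→1779-02-28) : 1779-02-28
// 4. dayspinner drift(n→340) : 1780-02-03
// 5. tally fold(x→72) : 756/5
// 6. dayspinner drift(n→-211) : 1779-07-07

Answer: 1779-07-07
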